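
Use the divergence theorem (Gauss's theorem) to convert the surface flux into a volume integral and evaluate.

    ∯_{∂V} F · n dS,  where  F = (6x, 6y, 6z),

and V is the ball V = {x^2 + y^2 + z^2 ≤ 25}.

By the divergence theorem,

    ∯_{∂V} F · n dS = ∭_V (∇ · F) dV.

Compute the divergence:
    ∇ · F = ∂F_x/∂x + ∂F_y/∂y + ∂F_z/∂z = 6 + 6 + 6 = 18.

In spherical coordinates, x = ρ sin(φ) cos(θ), y = ρ sin(φ) sin(θ), z = ρ cos(φ), dV = ρ^2 sin(φ) dρ dφ dθ, with 0 ≤ ρ ≤ 5, 0 ≤ φ ≤ π, 0 ≤ θ ≤ 2π.

The integrand, after substitution and multiplying by the volume element, becomes (18) · ρ^2 sin(φ), so

    ∭_V (∇·F) dV = ∫_0^{2π} ∫_0^{π} ∫_0^{5} (18) · ρ^2 sin(φ) dρ dφ dθ.

Inner (ρ from 0 to 5): 750sin(φ).
Middle (φ from 0 to π): 1500.
Outer (θ from 0 to 2π): 3000π.

Therefore ∯_{∂V} F · n dS = 3000π.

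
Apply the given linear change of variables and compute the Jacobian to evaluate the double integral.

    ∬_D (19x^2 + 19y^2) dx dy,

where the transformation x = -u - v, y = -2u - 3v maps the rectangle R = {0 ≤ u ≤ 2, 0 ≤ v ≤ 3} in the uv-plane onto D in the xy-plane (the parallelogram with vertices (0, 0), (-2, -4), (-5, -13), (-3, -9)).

Compute the Jacobian determinant of (x, y) with respect to (u, v):

    ∂(x,y)/∂(u,v) = | -1  -1 | = (-1)(-3) - (-1)(-2) = 1.
                   | -2  -3 |

Its absolute value is |J| = 1 (the area scaling factor).

Substituting x = -u - v, y = -2u - 3v into the integrand,

    19x^2 + 19y^2 → 95u^2 + 266u v + 190v^2,

so the integral becomes

    ∬_R (95u^2 + 266u v + 190v^2) · |J| du dv = ∫_0^2 ∫_0^3 (95u^2 + 266u v + 190v^2) dv du.

Inner (v): 285u^2 + 1197u + 1710.
Outer (u): 6574.

Therefore ∬_D (19x^2 + 19y^2) dx dy = 6574.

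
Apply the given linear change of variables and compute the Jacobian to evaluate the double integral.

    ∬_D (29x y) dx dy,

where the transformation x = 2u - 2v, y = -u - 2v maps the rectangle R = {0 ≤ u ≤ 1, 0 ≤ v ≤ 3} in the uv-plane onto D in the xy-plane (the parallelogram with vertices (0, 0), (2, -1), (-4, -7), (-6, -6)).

Compute the Jacobian determinant of (x, y) with respect to (u, v):

    ∂(x,y)/∂(u,v) = | 2  -2 | = (2)(-2) - (-2)(-1) = -6.
                   | -1  -2 |

Its absolute value is |J| = 6 (the area scaling factor).

Substituting x = 2u - 2v, y = -u - 2v into the integrand,

    29x y → -58u^2 - 58u v + 116v^2,

so the integral becomes

    ∬_R (-58u^2 - 58u v + 116v^2) · |J| du dv = ∫_0^1 ∫_0^3 (-348u^2 - 348u v + 696v^2) dv du.

Inner (v): -1044u^2 - 1566u + 6264.
Outer (u): 5133.

Therefore ∬_D (29x y) dx dy = 5133.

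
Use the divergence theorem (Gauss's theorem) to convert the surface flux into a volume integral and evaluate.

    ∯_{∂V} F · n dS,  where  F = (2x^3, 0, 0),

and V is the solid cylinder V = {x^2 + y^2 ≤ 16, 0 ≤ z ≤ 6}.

By the divergence theorem,

    ∯_{∂V} F · n dS = ∭_V (∇ · F) dV.

Compute the divergence:
    ∇ · F = ∂F_x/∂x + ∂F_y/∂y + ∂F_z/∂z = 6x^2 + 0 + 0 = 6x^2.

In cylindrical coordinates, x = r cos(θ), y = r sin(θ), z = z, dV = r dr dθ dz, with 0 ≤ r ≤ 4, 0 ≤ θ ≤ 2π, 0 ≤ z ≤ 6.

The integrand, after substitution and multiplying by the volume element, becomes (6r^2cos(θ)^2) · r, so

    ∭_V (∇·F) dV = ∫_0^{2π} ∫_0^{4} ∫_0^{6} (6r^2cos(θ)^2) · r dz dr dθ.

Inner (z from 0 to 6): 36r^3cos(θ)^2.
Middle (r from 0 to 4): 2304cos(θ)^2.
Outer (θ from 0 to 2π): 2304π.

Therefore ∯_{∂V} F · n dS = 2304π.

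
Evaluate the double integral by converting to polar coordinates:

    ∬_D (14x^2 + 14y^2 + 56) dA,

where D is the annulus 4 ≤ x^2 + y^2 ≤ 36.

The region D is 2 ≤ r ≤ 6, 0 ≤ θ ≤ 2π in polar coordinates, where x = r cos(θ), y = r sin(θ), and dA = r dr dθ.

Under the substitution, the integrand becomes 14r^2 + 56, so

    ∬_D (14x^2 + 14y^2 + 56) dA = ∫_{0}^{2π} ∫_{2}^{6} (14r^2 + 56) · r dr dθ.

Inner integral (in r): ∫_{2}^{6} (14r^2 + 56) · r dr = 5376.

Outer integral (in θ): ∫_{0}^{2π} (5376) dθ = 10752π.

Therefore ∬_D (14x^2 + 14y^2 + 56) dA = 10752π.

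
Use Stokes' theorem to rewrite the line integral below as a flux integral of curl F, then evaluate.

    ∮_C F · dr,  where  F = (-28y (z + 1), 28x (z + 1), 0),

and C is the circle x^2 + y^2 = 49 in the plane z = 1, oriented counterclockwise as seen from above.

Let S be the flat disk x^2 + y^2 ≤ 49 in the plane z = 1, with upward unit normal n̂ = ẑ. By Stokes' theorem,

    ∮_C F · dr = ∬_S (∇ × F) · n̂ dS = ∬_D (curl F)_z dA,

where D is the disk x^2 + y^2 ≤ 49.

Compute the curl of F = (-28y (z + 1), 28x (z + 1), 0):
    (∇ × F)_x = ∂F_z/∂y - ∂F_y/∂z = -28x,
    (∇ × F)_y = ∂F_x/∂z - ∂F_z/∂x = -28y,
    (∇ × F)_z = ∂F_y/∂x - ∂F_x/∂y = 56z + 56.

On z = 1, (curl F)_z = 112.

Convert to polar (x = r cos θ, y = r sin θ, dA = r dr dθ); the integrand becomes 112, so

    ∬_D (curl F)_z dA = ∫_0^{2π} ∫_0^{7} (112) · r dr dθ.

Inner (r from 0 to 7): 2744.
Outer (θ from 0 to 2π): 5488π.

Therefore ∮_C F · dr = 5488π.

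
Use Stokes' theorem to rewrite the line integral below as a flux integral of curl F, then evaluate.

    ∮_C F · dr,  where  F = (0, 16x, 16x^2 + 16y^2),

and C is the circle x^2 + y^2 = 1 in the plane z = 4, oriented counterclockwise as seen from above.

Let S be the flat disk x^2 + y^2 ≤ 1 in the plane z = 4, with upward unit normal n̂ = ẑ. By Stokes' theorem,

    ∮_C F · dr = ∬_S (∇ × F) · n̂ dS = ∬_D (curl F)_z dA,

where D is the disk x^2 + y^2 ≤ 1.

Compute the curl of F = (0, 16x, 16x^2 + 16y^2):
    (∇ × F)_x = ∂F_z/∂y - ∂F_y/∂z = 32y,
    (∇ × F)_y = ∂F_x/∂z - ∂F_z/∂x = -32x,
    (∇ × F)_z = ∂F_y/∂x - ∂F_x/∂y = 16.

On z = 4, (curl F)_z = 16.

Convert to polar (x = r cos θ, y = r sin θ, dA = r dr dθ); the integrand becomes 16, so

    ∬_D (curl F)_z dA = ∫_0^{2π} ∫_0^{1} (16) · r dr dθ.

Inner (r from 0 to 1): 8.
Outer (θ from 0 to 2π): 16π.

Therefore ∮_C F · dr = 16π.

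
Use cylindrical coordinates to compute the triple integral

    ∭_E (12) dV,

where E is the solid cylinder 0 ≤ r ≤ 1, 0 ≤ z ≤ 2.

In cylindrical coordinates, x = r cos(θ), y = r sin(θ), z = z, and dV = r dr dθ dz.

The integrand becomes 12, so

    ∭_E (12) dV = ∫_{0}^{2π} ∫_{0}^{1} ∫_{0}^{2} (12) · r dz dr dθ.

Inner (z): 24r.
Middle (r from 0 to 1): 12.
Outer (θ): 24π.

Therefore the triple integral equals 24π.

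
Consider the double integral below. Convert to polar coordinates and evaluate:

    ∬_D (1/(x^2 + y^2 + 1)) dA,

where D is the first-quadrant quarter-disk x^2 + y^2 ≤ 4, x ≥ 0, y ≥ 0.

The region D is 0 ≤ r ≤ 2, 0 ≤ θ ≤ π/2 in polar coordinates, where x = r cos(θ), y = r sin(θ), and dA = r dr dθ.

Under the substitution, the integrand becomes 1/(r^2 + 1), so

    ∬_D (1/(x^2 + y^2 + 1)) dA = ∫_{0}^{π/2} ∫_{0}^{2} (1/(r^2 + 1)) · r dr dθ.

Inner integral (in r): ∫_{0}^{2} (1/(r^2 + 1)) · r dr = log(5)/2.

Outer integral (in θ): ∫_{0}^{π/2} (log(5)/2) dθ = π log(5)/4.

Therefore ∬_D (1/(x^2 + y^2 + 1)) dA = π log(5)/4.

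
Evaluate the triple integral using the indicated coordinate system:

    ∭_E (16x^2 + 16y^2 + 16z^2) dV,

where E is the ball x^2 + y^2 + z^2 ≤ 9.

In spherical coordinates, x = ρ sin(φ) cos(θ), y = ρ sin(φ) sin(θ), z = ρ cos(φ), and dV = ρ^2 sin(φ) dρ dφ dθ.

The integrand becomes 16ρ^2, so

    ∭_E (16x^2 + 16y^2 + 16z^2) dV = ∫_{0}^{2π} ∫_{0}^{π} ∫_{0}^{3} (16ρ^2) · ρ^2 sin(φ) dρ dφ dθ.

Inner (ρ): 3888sin(φ)/5.
Middle (φ): 7776/5.
Outer (θ): 15552π/5.

Therefore the triple integral equals 15552π/5.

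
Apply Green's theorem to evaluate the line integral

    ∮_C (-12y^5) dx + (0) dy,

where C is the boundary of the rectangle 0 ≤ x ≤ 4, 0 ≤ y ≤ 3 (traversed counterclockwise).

Green's theorem converts the closed line integral into a double integral over the enclosed region D:

    ∮_C P dx + Q dy = ∬_D (∂Q/∂x - ∂P/∂y) dA.

Here P = -12y^5, Q = 0, so

    ∂Q/∂x = 0,    ∂P/∂y = -60y^4,
    ∂Q/∂x - ∂P/∂y = 60y^4.

D is the region 0 ≤ x ≤ 4, 0 ≤ y ≤ 3. Evaluating the double integral:

    ∬_D (60y^4) dA = ∫_0^{4} ∫_0^{3} (60y^4) dy dx.

Inner (y from 0 to 3): 2916.
Outer (x from 0 to 4): 11664.

Therefore ∮_C P dx + Q dy = 11664.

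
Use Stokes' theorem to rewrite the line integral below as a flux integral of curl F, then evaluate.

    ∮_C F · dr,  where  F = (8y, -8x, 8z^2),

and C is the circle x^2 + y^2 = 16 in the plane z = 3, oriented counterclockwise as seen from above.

Let S be the flat disk x^2 + y^2 ≤ 16 in the plane z = 3, with upward unit normal n̂ = ẑ. By Stokes' theorem,

    ∮_C F · dr = ∬_S (∇ × F) · n̂ dS = ∬_D (curl F)_z dA,

where D is the disk x^2 + y^2 ≤ 16.

Compute the curl of F = (8y, -8x, 8z^2):
    (∇ × F)_x = ∂F_z/∂y - ∂F_y/∂z = 0,
    (∇ × F)_y = ∂F_x/∂z - ∂F_z/∂x = 0,
    (∇ × F)_z = ∂F_y/∂x - ∂F_x/∂y = -16.

On z = 3, (curl F)_z = -16.

Convert to polar (x = r cos θ, y = r sin θ, dA = r dr dθ); the integrand becomes -16, so

    ∬_D (curl F)_z dA = ∫_0^{2π} ∫_0^{4} (-16) · r dr dθ.

Inner (r from 0 to 4): -128.
Outer (θ from 0 to 2π): -256π.

Therefore ∮_C F · dr = -256π.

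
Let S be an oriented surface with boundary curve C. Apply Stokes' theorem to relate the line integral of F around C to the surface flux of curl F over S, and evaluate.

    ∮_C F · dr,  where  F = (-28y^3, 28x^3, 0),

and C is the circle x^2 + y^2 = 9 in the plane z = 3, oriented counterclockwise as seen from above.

Let S be the flat disk x^2 + y^2 ≤ 9 in the plane z = 3, with upward unit normal n̂ = ẑ. By Stokes' theorem,

    ∮_C F · dr = ∬_S (∇ × F) · n̂ dS = ∬_D (curl F)_z dA,

where D is the disk x^2 + y^2 ≤ 9.

Compute the curl of F = (-28y^3, 28x^3, 0):
    (∇ × F)_x = ∂F_z/∂y - ∂F_y/∂z = 0,
    (∇ × F)_y = ∂F_x/∂z - ∂F_z/∂x = 0,
    (∇ × F)_z = ∂F_y/∂x - ∂F_x/∂y = 84x^2 + 84y^2.

On z = 3, (curl F)_z = 84x^2 + 84y^2.

Convert to polar (x = r cos θ, y = r sin θ, dA = r dr dθ); the integrand becomes 84r^2, so

    ∬_D (curl F)_z dA = ∫_0^{2π} ∫_0^{3} (84r^2) · r dr dθ.

Inner (r from 0 to 3): 1701.
Outer (θ from 0 to 2π): 3402π.

Therefore ∮_C F · dr = 3402π.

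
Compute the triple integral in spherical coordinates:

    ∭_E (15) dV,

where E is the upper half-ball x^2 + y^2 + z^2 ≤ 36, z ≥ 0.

In spherical coordinates, x = ρ sin(φ) cos(θ), y = ρ sin(φ) sin(θ), z = ρ cos(φ), and dV = ρ^2 sin(φ) dρ dφ dθ.

The integrand becomes 15, so

    ∭_E (15) dV = ∫_{0}^{2π} ∫_{0}^{π/2} ∫_{0}^{6} (15) · ρ^2 sin(φ) dρ dφ dθ.

Inner (ρ): 1080sin(φ).
Middle (φ): 1080.
Outer (θ): 2160π.

Therefore the triple integral equals 2160π.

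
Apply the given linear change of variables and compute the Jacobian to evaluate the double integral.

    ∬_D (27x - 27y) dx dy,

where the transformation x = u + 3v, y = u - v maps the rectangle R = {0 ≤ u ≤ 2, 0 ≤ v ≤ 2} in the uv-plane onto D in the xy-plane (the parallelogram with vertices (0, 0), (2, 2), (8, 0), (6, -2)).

Compute the Jacobian determinant of (x, y) with respect to (u, v):

    ∂(x,y)/∂(u,v) = | 1  3 | = (1)(-1) - (3)(1) = -4.
                   | 1  -1 |

Its absolute value is |J| = 4 (the area scaling factor).

Substituting x = u + 3v, y = u - v into the integrand,

    27x - 27y → 108v,

so the integral becomes

    ∬_R (108v) · |J| du dv = ∫_0^2 ∫_0^2 (432v) dv du.

Inner (v): 864.
Outer (u): 1728.

Therefore ∬_D (27x - 27y) dx dy = 1728.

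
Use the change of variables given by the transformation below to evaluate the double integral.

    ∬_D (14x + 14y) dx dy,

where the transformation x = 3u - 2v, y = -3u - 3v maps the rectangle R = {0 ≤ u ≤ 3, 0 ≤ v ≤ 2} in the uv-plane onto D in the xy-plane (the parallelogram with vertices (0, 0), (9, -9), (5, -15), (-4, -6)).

Compute the Jacobian determinant of (x, y) with respect to (u, v):

    ∂(x,y)/∂(u,v) = | 3  -2 | = (3)(-3) - (-2)(-3) = -15.
                   | -3  -3 |

Its absolute value is |J| = 15 (the area scaling factor).

Substituting x = 3u - 2v, y = -3u - 3v into the integrand,

    14x + 14y → -70v,

so the integral becomes

    ∬_R (-70v) · |J| du dv = ∫_0^3 ∫_0^2 (-1050v) dv du.

Inner (v): -2100.
Outer (u): -6300.

Therefore ∬_D (14x + 14y) dx dy = -6300.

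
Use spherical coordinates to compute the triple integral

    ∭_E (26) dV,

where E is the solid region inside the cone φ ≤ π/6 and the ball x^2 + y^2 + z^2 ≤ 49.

In spherical coordinates, x = ρ sin(φ) cos(θ), y = ρ sin(φ) sin(θ), z = ρ cos(φ), and dV = ρ^2 sin(φ) dρ dφ dθ.

The integrand becomes 26, so

    ∭_E (26) dV = ∫_{0}^{2π} ∫_{0}^{π/6} ∫_{0}^{7} (26) · ρ^2 sin(φ) dρ dφ dθ.

Inner (ρ): 8918sin(φ)/3.
Middle (φ): 8918/3 - 4459sqrt(3)/3.
Outer (θ): 8918π (2 - sqrt(3))/3.

Therefore the triple integral equals 8918π (2 - sqrt(3))/3.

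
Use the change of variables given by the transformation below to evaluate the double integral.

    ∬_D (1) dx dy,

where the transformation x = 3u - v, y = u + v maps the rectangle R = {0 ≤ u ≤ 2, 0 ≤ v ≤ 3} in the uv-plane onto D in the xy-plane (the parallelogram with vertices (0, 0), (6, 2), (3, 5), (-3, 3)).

Compute the Jacobian determinant of (x, y) with respect to (u, v):

    ∂(x,y)/∂(u,v) = | 3  -1 | = (3)(1) - (-1)(1) = 4.
                   | 1  1 |

Its absolute value is |J| = 4 (the area scaling factor).

Substituting x = 3u - v, y = u + v into the integrand,

    1 → 1,

so the integral becomes

    ∬_R (1) · |J| du dv = ∫_0^2 ∫_0^3 (4) dv du.

Inner (v): 12.
Outer (u): 24.

Therefore ∬_D (1) dx dy = 24.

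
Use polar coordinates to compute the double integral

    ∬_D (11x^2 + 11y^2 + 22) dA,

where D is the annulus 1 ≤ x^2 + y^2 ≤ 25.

The region D is 1 ≤ r ≤ 5, 0 ≤ θ ≤ 2π in polar coordinates, where x = r cos(θ), y = r sin(θ), and dA = r dr dθ.

Under the substitution, the integrand becomes 11r^2 + 22, so

    ∬_D (11x^2 + 11y^2 + 22) dA = ∫_{0}^{2π} ∫_{1}^{5} (11r^2 + 22) · r dr dθ.

Inner integral (in r): ∫_{1}^{5} (11r^2 + 22) · r dr = 1980.

Outer integral (in θ): ∫_{0}^{2π} (1980) dθ = 3960π.

Therefore ∬_D (11x^2 + 11y^2 + 22) dA = 3960π.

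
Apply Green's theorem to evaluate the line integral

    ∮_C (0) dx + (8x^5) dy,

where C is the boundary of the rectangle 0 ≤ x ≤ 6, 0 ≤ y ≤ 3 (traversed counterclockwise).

Green's theorem converts the closed line integral into a double integral over the enclosed region D:

    ∮_C P dx + Q dy = ∬_D (∂Q/∂x - ∂P/∂y) dA.

Here P = 0, Q = 8x^5, so

    ∂Q/∂x = 40x^4,    ∂P/∂y = 0,
    ∂Q/∂x - ∂P/∂y = 40x^4.

D is the region 0 ≤ x ≤ 6, 0 ≤ y ≤ 3. Evaluating the double integral:

    ∬_D (40x^4) dA = ∫_0^{6} ∫_0^{3} (40x^4) dy dx.

Inner (y from 0 to 3): 120x^4.
Outer (x from 0 to 6): 186624.

Therefore ∮_C P dx + Q dy = 186624.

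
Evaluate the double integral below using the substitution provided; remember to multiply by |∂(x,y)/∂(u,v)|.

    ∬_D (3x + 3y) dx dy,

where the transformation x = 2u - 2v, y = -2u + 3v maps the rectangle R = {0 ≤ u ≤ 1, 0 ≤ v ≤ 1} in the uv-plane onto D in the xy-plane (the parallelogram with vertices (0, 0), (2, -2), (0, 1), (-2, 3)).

Compute the Jacobian determinant of (x, y) with respect to (u, v):

    ∂(x,y)/∂(u,v) = | 2  -2 | = (2)(3) - (-2)(-2) = 2.
                   | -2  3 |

Its absolute value is |J| = 2 (the area scaling factor).

Substituting x = 2u - 2v, y = -2u + 3v into the integrand,

    3x + 3y → 3v,

so the integral becomes

    ∬_R (3v) · |J| du dv = ∫_0^1 ∫_0^1 (6v) dv du.

Inner (v): 3.
Outer (u): 3.

Therefore ∬_D (3x + 3y) dx dy = 3.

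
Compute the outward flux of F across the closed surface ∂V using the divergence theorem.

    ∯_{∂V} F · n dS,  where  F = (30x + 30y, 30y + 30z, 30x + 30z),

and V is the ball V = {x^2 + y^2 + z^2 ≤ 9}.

By the divergence theorem,

    ∯_{∂V} F · n dS = ∭_V (∇ · F) dV.

Compute the divergence:
    ∇ · F = ∂F_x/∂x + ∂F_y/∂y + ∂F_z/∂z = 30 + 30 + 30 = 90.

In spherical coordinates, x = ρ sin(φ) cos(θ), y = ρ sin(φ) sin(θ), z = ρ cos(φ), dV = ρ^2 sin(φ) dρ dφ dθ, with 0 ≤ ρ ≤ 3, 0 ≤ φ ≤ π, 0 ≤ θ ≤ 2π.

The integrand, after substitution and multiplying by the volume element, becomes (90) · ρ^2 sin(φ), so

    ∭_V (∇·F) dV = ∫_0^{2π} ∫_0^{π} ∫_0^{3} (90) · ρ^2 sin(φ) dρ dφ dθ.

Inner (ρ from 0 to 3): 810sin(φ).
Middle (φ from 0 to π): 1620.
Outer (θ from 0 to 2π): 3240π.

Therefore ∯_{∂V} F · n dS = 3240π.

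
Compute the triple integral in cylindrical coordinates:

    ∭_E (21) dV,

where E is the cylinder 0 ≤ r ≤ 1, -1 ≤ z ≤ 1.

In cylindrical coordinates, x = r cos(θ), y = r sin(θ), z = z, and dV = r dr dθ dz.

The integrand becomes 21, so

    ∭_E (21) dV = ∫_{0}^{2π} ∫_{0}^{1} ∫_{-1}^{1} (21) · r dz dr dθ.

Inner (z): 42r.
Middle (r from 0 to 1): 21.
Outer (θ): 42π.

Therefore the triple integral equals 42π.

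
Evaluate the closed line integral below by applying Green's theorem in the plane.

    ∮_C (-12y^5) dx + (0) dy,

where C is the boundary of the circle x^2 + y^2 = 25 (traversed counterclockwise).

Green's theorem converts the closed line integral into a double integral over the enclosed region D:

    ∮_C P dx + Q dy = ∬_D (∂Q/∂x - ∂P/∂y) dA.

Here P = -12y^5, Q = 0, so

    ∂Q/∂x = 0,    ∂P/∂y = -60y^4,
    ∂Q/∂x - ∂P/∂y = 60y^4.

D is the region x^2 + y^2 ≤ 25. Evaluating the double integral:

In polar coordinates (x = r cos θ, y = r sin θ, dA = r dr dθ) the integrand becomes 60r^4sin(θ)^4, so

    ∬_D (60y^4) dA = ∫_0^{2π} ∫_0^{5} (60r^4sin(θ)^4) · r dr dθ.

Inner (r from 0 to 5): 156250sin(θ)^4.
Outer (θ from 0 to 2π): 234375π/2.

Therefore ∮_C P dx + Q dy = 234375π/2.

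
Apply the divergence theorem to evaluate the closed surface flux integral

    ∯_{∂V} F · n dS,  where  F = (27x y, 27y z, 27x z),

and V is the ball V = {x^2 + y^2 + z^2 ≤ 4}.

By the divergence theorem,

    ∯_{∂V} F · n dS = ∭_V (∇ · F) dV.

Compute the divergence:
    ∇ · F = ∂F_x/∂x + ∂F_y/∂y + ∂F_z/∂z = 27y + 27z + 27x = 27x + 27y + 27z.

In spherical coordinates, x = ρ sin(φ) cos(θ), y = ρ sin(φ) sin(θ), z = ρ cos(φ), dV = ρ^2 sin(φ) dρ dφ dθ, with 0 ≤ ρ ≤ 2, 0 ≤ φ ≤ π, 0 ≤ θ ≤ 2π.

The integrand, after substitution and multiplying by the volume element, becomes (27ρ (sqrt(2)sin(φ)sin(θ + π/4) + cos(φ))) · ρ^2 sin(φ), so

    ∭_V (∇·F) dV = ∫_0^{2π} ∫_0^{π} ∫_0^{2} (27ρ (sqrt(2)sin(φ)sin(θ + π/4) + cos(φ))) · ρ^2 sin(φ) dρ dφ dθ.

Inner (ρ from 0 to 2): 108(sqrt(2)sin(φ)sin(θ + π/4) + cos(φ))sin(φ).
Middle (φ from 0 to π): 54sqrt(2)π sin(θ + π/4).
Outer (θ from 0 to 2π): 0.

Therefore ∯_{∂V} F · n dS = 0.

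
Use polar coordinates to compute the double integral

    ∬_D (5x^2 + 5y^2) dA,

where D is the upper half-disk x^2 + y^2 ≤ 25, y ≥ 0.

The region D is 0 ≤ r ≤ 5, 0 ≤ θ ≤ π in polar coordinates, where x = r cos(θ), y = r sin(θ), and dA = r dr dθ.

Under the substitution, the integrand becomes 5r^2, so

    ∬_D (5x^2 + 5y^2) dA = ∫_{0}^{π} ∫_{0}^{5} (5r^2) · r dr dθ.

Inner integral (in r): ∫_{0}^{5} (5r^2) · r dr = 3125/4.

Outer integral (in θ): ∫_{0}^{π} (3125/4) dθ = 3125π/4.

Therefore ∬_D (5x^2 + 5y^2) dA = 3125π/4.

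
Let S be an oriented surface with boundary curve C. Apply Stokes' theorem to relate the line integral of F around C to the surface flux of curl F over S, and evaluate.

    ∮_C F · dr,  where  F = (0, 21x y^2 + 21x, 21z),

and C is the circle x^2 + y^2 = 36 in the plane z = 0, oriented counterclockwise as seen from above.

Let S be the flat disk x^2 + y^2 ≤ 36 in the plane z = 0, with upward unit normal n̂ = ẑ. By Stokes' theorem,

    ∮_C F · dr = ∬_S (∇ × F) · n̂ dS = ∬_D (curl F)_z dA,

where D is the disk x^2 + y^2 ≤ 36.

Compute the curl of F = (0, 21x y^2 + 21x, 21z):
    (∇ × F)_x = ∂F_z/∂y - ∂F_y/∂z = 0,
    (∇ × F)_y = ∂F_x/∂z - ∂F_z/∂x = 0,
    (∇ × F)_z = ∂F_y/∂x - ∂F_x/∂y = 21y^2 + 21.

On z = 0, (curl F)_z = 21y^2 + 21.

Convert to polar (x = r cos θ, y = r sin θ, dA = r dr dθ); the integrand becomes 21r^2sin(θ)^2 + 21, so

    ∬_D (curl F)_z dA = ∫_0^{2π} ∫_0^{6} (21r^2sin(θ)^2 + 21) · r dr dθ.

Inner (r from 0 to 6): 6804sin(θ)^2 + 378.
Outer (θ from 0 to 2π): 7560π.

Therefore ∮_C F · dr = 7560π.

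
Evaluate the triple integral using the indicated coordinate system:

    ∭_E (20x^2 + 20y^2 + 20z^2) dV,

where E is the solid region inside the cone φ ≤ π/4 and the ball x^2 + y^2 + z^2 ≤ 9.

In spherical coordinates, x = ρ sin(φ) cos(θ), y = ρ sin(φ) sin(θ), z = ρ cos(φ), and dV = ρ^2 sin(φ) dρ dφ dθ.

The integrand becomes 20ρ^2, so

    ∭_E (20x^2 + 20y^2 + 20z^2) dV = ∫_{0}^{2π} ∫_{0}^{π/4} ∫_{0}^{3} (20ρ^2) · ρ^2 sin(φ) dρ dφ dθ.

Inner (ρ): 972sin(φ).
Middle (φ): 972 - 486sqrt(2).
Outer (θ): 972π (2 - sqrt(2)).

Therefore the triple integral equals 972π (2 - sqrt(2)).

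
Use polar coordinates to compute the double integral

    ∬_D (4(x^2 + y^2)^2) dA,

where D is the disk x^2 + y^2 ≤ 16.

The region D is 0 ≤ r ≤ 4, 0 ≤ θ ≤ 2π in polar coordinates, where x = r cos(θ), y = r sin(θ), and dA = r dr dθ.

Under the substitution, the integrand becomes 4r^4, so

    ∬_D (4(x^2 + y^2)^2) dA = ∫_{0}^{2π} ∫_{0}^{4} (4r^4) · r dr dθ.

Inner integral (in r): ∫_{0}^{4} (4r^4) · r dr = 8192/3.

Outer integral (in θ): ∫_{0}^{2π} (8192/3) dθ = 16384π/3.

Therefore ∬_D (4(x^2 + y^2)^2) dA = 16384π/3.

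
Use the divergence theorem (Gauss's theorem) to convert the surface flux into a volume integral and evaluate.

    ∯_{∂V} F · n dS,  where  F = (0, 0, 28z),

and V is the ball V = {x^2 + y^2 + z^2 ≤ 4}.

By the divergence theorem,

    ∯_{∂V} F · n dS = ∭_V (∇ · F) dV.

Compute the divergence:
    ∇ · F = ∂F_x/∂x + ∂F_y/∂y + ∂F_z/∂z = 0 + 0 + 28 = 28.

In spherical coordinates, x = ρ sin(φ) cos(θ), y = ρ sin(φ) sin(θ), z = ρ cos(φ), dV = ρ^2 sin(φ) dρ dφ dθ, with 0 ≤ ρ ≤ 2, 0 ≤ φ ≤ π, 0 ≤ θ ≤ 2π.

The integrand, after substitution and multiplying by the volume element, becomes (28) · ρ^2 sin(φ), so

    ∭_V (∇·F) dV = ∫_0^{2π} ∫_0^{π} ∫_0^{2} (28) · ρ^2 sin(φ) dρ dφ dθ.

Inner (ρ from 0 to 2): 224sin(φ)/3.
Middle (φ from 0 to π): 448/3.
Outer (θ from 0 to 2π): 896π/3.

Therefore ∯_{∂V} F · n dS = 896π/3.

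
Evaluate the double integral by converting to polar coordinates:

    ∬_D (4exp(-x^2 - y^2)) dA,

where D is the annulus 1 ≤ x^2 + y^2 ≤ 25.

The region D is 1 ≤ r ≤ 5, 0 ≤ θ ≤ 2π in polar coordinates, where x = r cos(θ), y = r sin(θ), and dA = r dr dθ.

Under the substitution, the integrand becomes 4exp(-r^2), so

    ∬_D (4exp(-x^2 - y^2)) dA = ∫_{0}^{2π} ∫_{1}^{5} (4exp(-r^2)) · r dr dθ.

Inner integral (in r): ∫_{1}^{5} (4exp(-r^2)) · r dr = -(2 - 2exp(24))exp(-25).

Outer integral (in θ): ∫_{0}^{2π} (-(2 - 2exp(24))exp(-25)) dθ = -4π (1 - exp(24))exp(-25).

Therefore ∬_D (4exp(-x^2 - y^2)) dA = -4π (1 - exp(24))exp(-25).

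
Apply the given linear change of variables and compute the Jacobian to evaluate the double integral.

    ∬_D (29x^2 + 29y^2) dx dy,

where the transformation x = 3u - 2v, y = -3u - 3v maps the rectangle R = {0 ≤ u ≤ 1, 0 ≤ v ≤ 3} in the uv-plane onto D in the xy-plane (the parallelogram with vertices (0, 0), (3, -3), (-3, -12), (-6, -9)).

Compute the Jacobian determinant of (x, y) with respect to (u, v):

    ∂(x,y)/∂(u,v) = | 3  -2 | = (3)(-3) - (-2)(-3) = -15.
                   | -3  -3 |

Its absolute value is |J| = 15 (the area scaling factor).

Substituting x = 3u - 2v, y = -3u - 3v into the integrand,

    29x^2 + 29y^2 → 522u^2 + 174u v + 377v^2,

so the integral becomes

    ∬_R (522u^2 + 174u v + 377v^2) · |J| du dv = ∫_0^1 ∫_0^3 (7830u^2 + 2610u v + 5655v^2) dv du.

Inner (v): 23490u^2 + 11745u + 50895.
Outer (u): 129195/2.

Therefore ∬_D (29x^2 + 29y^2) dx dy = 129195/2.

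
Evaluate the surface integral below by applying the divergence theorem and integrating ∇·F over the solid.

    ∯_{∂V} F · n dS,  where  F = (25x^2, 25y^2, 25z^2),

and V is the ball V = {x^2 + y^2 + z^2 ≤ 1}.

By the divergence theorem,

    ∯_{∂V} F · n dS = ∭_V (∇ · F) dV.

Compute the divergence:
    ∇ · F = ∂F_x/∂x + ∂F_y/∂y + ∂F_z/∂z = 50x + 50y + 50z.

In spherical coordinates, x = ρ sin(φ) cos(θ), y = ρ sin(φ) sin(θ), z = ρ cos(φ), dV = ρ^2 sin(φ) dρ dφ dθ, with 0 ≤ ρ ≤ 1, 0 ≤ φ ≤ π, 0 ≤ θ ≤ 2π.

The integrand, after substitution and multiplying by the volume element, becomes (50ρ (sqrt(2)sin(φ)sin(θ + π/4) + cos(φ))) · ρ^2 sin(φ), so

    ∭_V (∇·F) dV = ∫_0^{2π} ∫_0^{π} ∫_0^{1} (50ρ (sqrt(2)sin(φ)sin(θ + π/4) + cos(φ))) · ρ^2 sin(φ) dρ dφ dθ.

Inner (ρ from 0 to 1): 25(sqrt(2)sin(φ)sin(θ + π/4) + cos(φ))sin(φ)/2.
Middle (φ from 0 to π): 25sqrt(2)π sin(θ + π/4)/4.
Outer (θ from 0 to 2π): 0.

Therefore ∯_{∂V} F · n dS = 0.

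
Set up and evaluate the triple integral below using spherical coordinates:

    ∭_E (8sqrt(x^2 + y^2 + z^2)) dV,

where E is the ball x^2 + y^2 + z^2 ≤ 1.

In spherical coordinates, x = ρ sin(φ) cos(θ), y = ρ sin(φ) sin(θ), z = ρ cos(φ), and dV = ρ^2 sin(φ) dρ dφ dθ.

The integrand becomes 8ρ, so

    ∭_E (8sqrt(x^2 + y^2 + z^2)) dV = ∫_{0}^{2π} ∫_{0}^{π} ∫_{0}^{1} (8ρ) · ρ^2 sin(φ) dρ dφ dθ.

Inner (ρ): 2sin(φ).
Middle (φ): 4.
Outer (θ): 8π.

Therefore the triple integral equals 8π.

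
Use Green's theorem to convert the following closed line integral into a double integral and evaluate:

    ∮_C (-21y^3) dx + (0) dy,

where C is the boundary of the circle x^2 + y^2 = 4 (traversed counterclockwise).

Green's theorem converts the closed line integral into a double integral over the enclosed region D:

    ∮_C P dx + Q dy = ∬_D (∂Q/∂x - ∂P/∂y) dA.

Here P = -21y^3, Q = 0, so

    ∂Q/∂x = 0,    ∂P/∂y = -63y^2,
    ∂Q/∂x - ∂P/∂y = 63y^2.

D is the region x^2 + y^2 ≤ 4. Evaluating the double integral:

In polar coordinates (x = r cos θ, y = r sin θ, dA = r dr dθ) the integrand becomes 63r^2sin(θ)^2, so

    ∬_D (63y^2) dA = ∫_0^{2π} ∫_0^{2} (63r^2sin(θ)^2) · r dr dθ.

Inner (r from 0 to 2): 252sin(θ)^2.
Outer (θ from 0 to 2π): 252π.

Therefore ∮_C P dx + Q dy = 252π.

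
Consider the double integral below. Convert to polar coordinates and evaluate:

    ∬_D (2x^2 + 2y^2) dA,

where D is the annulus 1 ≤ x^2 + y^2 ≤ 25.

The region D is 1 ≤ r ≤ 5, 0 ≤ θ ≤ 2π in polar coordinates, where x = r cos(θ), y = r sin(θ), and dA = r dr dθ.

Under the substitution, the integrand becomes 2r^2, so

    ∬_D (2x^2 + 2y^2) dA = ∫_{0}^{2π} ∫_{1}^{5} (2r^2) · r dr dθ.

Inner integral (in r): ∫_{1}^{5} (2r^2) · r dr = 312.

Outer integral (in θ): ∫_{0}^{2π} (312) dθ = 624π.

Therefore ∬_D (2x^2 + 2y^2) dA = 624π.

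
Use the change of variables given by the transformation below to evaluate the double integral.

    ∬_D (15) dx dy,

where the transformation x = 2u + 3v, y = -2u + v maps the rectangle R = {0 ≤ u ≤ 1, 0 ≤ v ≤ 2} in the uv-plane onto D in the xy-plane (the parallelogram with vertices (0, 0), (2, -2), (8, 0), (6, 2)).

Compute the Jacobian determinant of (x, y) with respect to (u, v):

    ∂(x,y)/∂(u,v) = | 2  3 | = (2)(1) - (3)(-2) = 8.
                   | -2  1 |

Its absolute value is |J| = 8 (the area scaling factor).

Substituting x = 2u + 3v, y = -2u + v into the integrand,

    15 → 15,

so the integral becomes

    ∬_R (15) · |J| du dv = ∫_0^1 ∫_0^2 (120) dv du.

Inner (v): 240.
Outer (u): 240.

Therefore ∬_D (15) dx dy = 240.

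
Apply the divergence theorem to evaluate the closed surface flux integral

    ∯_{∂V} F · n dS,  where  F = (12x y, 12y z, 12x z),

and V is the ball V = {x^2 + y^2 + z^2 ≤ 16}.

By the divergence theorem,

    ∯_{∂V} F · n dS = ∭_V (∇ · F) dV.

Compute the divergence:
    ∇ · F = ∂F_x/∂x + ∂F_y/∂y + ∂F_z/∂z = 12y + 12z + 12x = 12x + 12y + 12z.

In spherical coordinates, x = ρ sin(φ) cos(θ), y = ρ sin(φ) sin(θ), z = ρ cos(φ), dV = ρ^2 sin(φ) dρ dφ dθ, with 0 ≤ ρ ≤ 4, 0 ≤ φ ≤ π, 0 ≤ θ ≤ 2π.

The integrand, after substitution and multiplying by the volume element, becomes (12ρ (sqrt(2)sin(φ)sin(θ + π/4) + cos(φ))) · ρ^2 sin(φ), so

    ∭_V (∇·F) dV = ∫_0^{2π} ∫_0^{π} ∫_0^{4} (12ρ (sqrt(2)sin(φ)sin(θ + π/4) + cos(φ))) · ρ^2 sin(φ) dρ dφ dθ.

Inner (ρ from 0 to 4): 768(sqrt(2)sin(φ)sin(θ + π/4) + cos(φ))sin(φ).
Middle (φ from 0 to π): 384sqrt(2)π sin(θ + π/4).
Outer (θ from 0 to 2π): 0.

Therefore ∯_{∂V} F · n dS = 0.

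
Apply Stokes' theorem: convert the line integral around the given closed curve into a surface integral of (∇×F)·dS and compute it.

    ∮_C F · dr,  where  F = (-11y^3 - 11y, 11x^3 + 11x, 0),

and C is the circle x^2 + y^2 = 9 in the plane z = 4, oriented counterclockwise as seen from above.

Let S be the flat disk x^2 + y^2 ≤ 9 in the plane z = 4, with upward unit normal n̂ = ẑ. By Stokes' theorem,

    ∮_C F · dr = ∬_S (∇ × F) · n̂ dS = ∬_D (curl F)_z dA,

where D is the disk x^2 + y^2 ≤ 9.

Compute the curl of F = (-11y^3 - 11y, 11x^3 + 11x, 0):
    (∇ × F)_x = ∂F_z/∂y - ∂F_y/∂z = 0,
    (∇ × F)_y = ∂F_x/∂z - ∂F_z/∂x = 0,
    (∇ × F)_z = ∂F_y/∂x - ∂F_x/∂y = 33x^2 + 33y^2 + 22.

On z = 4, (curl F)_z = 33x^2 + 33y^2 + 22.

Convert to polar (x = r cos θ, y = r sin θ, dA = r dr dθ); the integrand becomes 33r^2 + 22, so

    ∬_D (curl F)_z dA = ∫_0^{2π} ∫_0^{3} (33r^2 + 22) · r dr dθ.

Inner (r from 0 to 3): 3069/4.
Outer (θ from 0 to 2π): 3069π/2.

Therefore ∮_C F · dr = 3069π/2.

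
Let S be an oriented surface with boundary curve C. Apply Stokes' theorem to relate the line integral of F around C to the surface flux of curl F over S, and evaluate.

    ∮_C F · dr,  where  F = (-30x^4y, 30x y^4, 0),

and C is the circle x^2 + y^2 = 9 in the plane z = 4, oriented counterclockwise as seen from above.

Let S be the flat disk x^2 + y^2 ≤ 9 in the plane z = 4, with upward unit normal n̂ = ẑ. By Stokes' theorem,

    ∮_C F · dr = ∬_S (∇ × F) · n̂ dS = ∬_D (curl F)_z dA,

where D is the disk x^2 + y^2 ≤ 9.

Compute the curl of F = (-30x^4y, 30x y^4, 0):
    (∇ × F)_x = ∂F_z/∂y - ∂F_y/∂z = 0,
    (∇ × F)_y = ∂F_x/∂z - ∂F_z/∂x = 0,
    (∇ × F)_z = ∂F_y/∂x - ∂F_x/∂y = 30x^4 + 30y^4.

On z = 4, (curl F)_z = 30x^4 + 30y^4.

Convert to polar (x = r cos θ, y = r sin θ, dA = r dr dθ); the integrand becomes 30r^4(sin(θ)^4 + cos(θ)^4), so

    ∬_D (curl F)_z dA = ∫_0^{2π} ∫_0^{3} (30r^4(sin(θ)^4 + cos(θ)^4)) · r dr dθ.

Inner (r from 0 to 3): 3645sin(θ)^4 + 3645cos(θ)^4.
Outer (θ from 0 to 2π): 10935π/2.

Therefore ∮_C F · dr = 10935π/2.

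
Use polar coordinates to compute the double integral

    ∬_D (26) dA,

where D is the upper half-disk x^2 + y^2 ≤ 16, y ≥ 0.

The region D is 0 ≤ r ≤ 4, 0 ≤ θ ≤ π in polar coordinates, where x = r cos(θ), y = r sin(θ), and dA = r dr dθ.

Under the substitution, the integrand becomes 26, so

    ∬_D (26) dA = ∫_{0}^{π} ∫_{0}^{4} (26) · r dr dθ.

Inner integral (in r): ∫_{0}^{4} (26) · r dr = 208.

Outer integral (in θ): ∫_{0}^{π} (208) dθ = 208π.

Therefore ∬_D (26) dA = 208π.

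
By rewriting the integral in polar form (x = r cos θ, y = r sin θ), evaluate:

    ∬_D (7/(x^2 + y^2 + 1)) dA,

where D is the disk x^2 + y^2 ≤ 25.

The region D is 0 ≤ r ≤ 5, 0 ≤ θ ≤ 2π in polar coordinates, where x = r cos(θ), y = r sin(θ), and dA = r dr dθ.

Under the substitution, the integrand becomes 7/(r^2 + 1), so

    ∬_D (7/(x^2 + y^2 + 1)) dA = ∫_{0}^{2π} ∫_{0}^{5} (7/(r^2 + 1)) · r dr dθ.

Inner integral (in r): ∫_{0}^{5} (7/(r^2 + 1)) · r dr = 7log(26)/2.

Outer integral (in θ): ∫_{0}^{2π} (7log(26)/2) dθ = 7π log(26).

Therefore ∬_D (7/(x^2 + y^2 + 1)) dA = 7π log(26).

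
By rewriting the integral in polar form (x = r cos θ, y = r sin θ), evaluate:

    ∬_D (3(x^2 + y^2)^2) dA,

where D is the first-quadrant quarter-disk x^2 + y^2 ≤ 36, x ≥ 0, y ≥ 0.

The region D is 0 ≤ r ≤ 6, 0 ≤ θ ≤ π/2 in polar coordinates, where x = r cos(θ), y = r sin(θ), and dA = r dr dθ.

Under the substitution, the integrand becomes 3r^4, so

    ∬_D (3(x^2 + y^2)^2) dA = ∫_{0}^{π/2} ∫_{0}^{6} (3r^4) · r dr dθ.

Inner integral (in r): ∫_{0}^{6} (3r^4) · r dr = 23328.

Outer integral (in θ): ∫_{0}^{π/2} (23328) dθ = 11664π.

Therefore ∬_D (3(x^2 + y^2)^2) dA = 11664π.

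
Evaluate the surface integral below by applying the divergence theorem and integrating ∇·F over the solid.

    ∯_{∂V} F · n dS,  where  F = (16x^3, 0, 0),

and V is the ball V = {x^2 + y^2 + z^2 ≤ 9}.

By the divergence theorem,

    ∯_{∂V} F · n dS = ∭_V (∇ · F) dV.

Compute the divergence:
    ∇ · F = ∂F_x/∂x + ∂F_y/∂y + ∂F_z/∂z = 48x^2 + 0 + 0 = 48x^2.

In spherical coordinates, x = ρ sin(φ) cos(θ), y = ρ sin(φ) sin(θ), z = ρ cos(φ), dV = ρ^2 sin(φ) dρ dφ dθ, with 0 ≤ ρ ≤ 3, 0 ≤ φ ≤ π, 0 ≤ θ ≤ 2π.

The integrand, after substitution and multiplying by the volume element, becomes (48ρ^2sin(φ)^2cos(θ)^2) · ρ^2 sin(φ), so

    ∭_V (∇·F) dV = ∫_0^{2π} ∫_0^{π} ∫_0^{3} (48ρ^2sin(φ)^2cos(θ)^2) · ρ^2 sin(φ) dρ dφ dθ.

Inner (ρ from 0 to 3): 11664sin(φ)^3cos(θ)^2/5.
Middle (φ from 0 to π): 15552cos(θ)^2/5.
Outer (θ from 0 to 2π): 15552π/5.

Therefore ∯_{∂V} F · n dS = 15552π/5.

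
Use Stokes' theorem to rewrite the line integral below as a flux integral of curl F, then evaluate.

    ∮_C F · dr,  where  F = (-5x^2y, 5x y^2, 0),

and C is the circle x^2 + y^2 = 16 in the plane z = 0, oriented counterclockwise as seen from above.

Let S be the flat disk x^2 + y^2 ≤ 16 in the plane z = 0, with upward unit normal n̂ = ẑ. By Stokes' theorem,

    ∮_C F · dr = ∬_S (∇ × F) · n̂ dS = ∬_D (curl F)_z dA,

where D is the disk x^2 + y^2 ≤ 16.

Compute the curl of F = (-5x^2y, 5x y^2, 0):
    (∇ × F)_x = ∂F_z/∂y - ∂F_y/∂z = 0,
    (∇ × F)_y = ∂F_x/∂z - ∂F_z/∂x = 0,
    (∇ × F)_z = ∂F_y/∂x - ∂F_x/∂y = 5x^2 + 5y^2.

On z = 0, (curl F)_z = 5x^2 + 5y^2.

Convert to polar (x = r cos θ, y = r sin θ, dA = r dr dθ); the integrand becomes 5r^2, so

    ∬_D (curl F)_z dA = ∫_0^{2π} ∫_0^{4} (5r^2) · r dr dθ.

Inner (r from 0 to 4): 320.
Outer (θ from 0 to 2π): 640π.

Therefore ∮_C F · dr = 640π.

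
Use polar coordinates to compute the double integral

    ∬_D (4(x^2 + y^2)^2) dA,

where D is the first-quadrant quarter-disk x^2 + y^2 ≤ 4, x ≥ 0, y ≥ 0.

The region D is 0 ≤ r ≤ 2, 0 ≤ θ ≤ π/2 in polar coordinates, where x = r cos(θ), y = r sin(θ), and dA = r dr dθ.

Under the substitution, the integrand becomes 4r^4, so

    ∬_D (4(x^2 + y^2)^2) dA = ∫_{0}^{π/2} ∫_{0}^{2} (4r^4) · r dr dθ.

Inner integral (in r): ∫_{0}^{2} (4r^4) · r dr = 128/3.

Outer integral (in θ): ∫_{0}^{π/2} (128/3) dθ = 64π/3.

Therefore ∬_D (4(x^2 + y^2)^2) dA = 64π/3.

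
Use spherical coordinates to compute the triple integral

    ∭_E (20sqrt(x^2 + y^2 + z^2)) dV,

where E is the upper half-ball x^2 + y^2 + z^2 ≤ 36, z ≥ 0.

In spherical coordinates, x = ρ sin(φ) cos(θ), y = ρ sin(φ) sin(θ), z = ρ cos(φ), and dV = ρ^2 sin(φ) dρ dφ dθ.

The integrand becomes 20ρ, so

    ∭_E (20sqrt(x^2 + y^2 + z^2)) dV = ∫_{0}^{2π} ∫_{0}^{π/2} ∫_{0}^{6} (20ρ) · ρ^2 sin(φ) dρ dφ dθ.

Inner (ρ): 6480sin(φ).
Middle (φ): 6480.
Outer (θ): 12960π.

Therefore the triple integral equals 12960π.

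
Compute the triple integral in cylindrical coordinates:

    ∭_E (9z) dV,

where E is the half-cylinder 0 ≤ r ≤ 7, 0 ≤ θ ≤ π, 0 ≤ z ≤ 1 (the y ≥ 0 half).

In cylindrical coordinates, x = r cos(θ), y = r sin(θ), z = z, and dV = r dr dθ dz.

The integrand becomes 9z, so

    ∭_E (9z) dV = ∫_{0}^{π} ∫_{0}^{7} ∫_{0}^{1} (9z) · r dz dr dθ.

Inner (z): 9r/2.
Middle (r from 0 to 7): 441/4.
Outer (θ): 441π/4.

Therefore the triple integral equals 441π/4.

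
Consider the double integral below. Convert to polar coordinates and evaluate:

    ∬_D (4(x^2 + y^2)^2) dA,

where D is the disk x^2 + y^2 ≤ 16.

The region D is 0 ≤ r ≤ 4, 0 ≤ θ ≤ 2π in polar coordinates, where x = r cos(θ), y = r sin(θ), and dA = r dr dθ.

Under the substitution, the integrand becomes 4r^4, so

    ∬_D (4(x^2 + y^2)^2) dA = ∫_{0}^{2π} ∫_{0}^{4} (4r^4) · r dr dθ.

Inner integral (in r): ∫_{0}^{4} (4r^4) · r dr = 8192/3.

Outer integral (in θ): ∫_{0}^{2π} (8192/3) dθ = 16384π/3.

Therefore ∬_D (4(x^2 + y^2)^2) dA = 16384π/3.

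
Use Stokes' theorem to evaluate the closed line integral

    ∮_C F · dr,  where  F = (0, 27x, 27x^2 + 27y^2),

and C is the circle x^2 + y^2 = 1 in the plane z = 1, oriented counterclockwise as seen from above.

Let S be the flat disk x^2 + y^2 ≤ 1 in the plane z = 1, with upward unit normal n̂ = ẑ. By Stokes' theorem,

    ∮_C F · dr = ∬_S (∇ × F) · n̂ dS = ∬_D (curl F)_z dA,

where D is the disk x^2 + y^2 ≤ 1.

Compute the curl of F = (0, 27x, 27x^2 + 27y^2):
    (∇ × F)_x = ∂F_z/∂y - ∂F_y/∂z = 54y,
    (∇ × F)_y = ∂F_x/∂z - ∂F_z/∂x = -54x,
    (∇ × F)_z = ∂F_y/∂x - ∂F_x/∂y = 27.

On z = 1, (curl F)_z = 27.

Convert to polar (x = r cos θ, y = r sin θ, dA = r dr dθ); the integrand becomes 27, so

    ∬_D (curl F)_z dA = ∫_0^{2π} ∫_0^{1} (27) · r dr dθ.

Inner (r from 0 to 1): 27/2.
Outer (θ from 0 to 2π): 27π.

Therefore ∮_C F · dr = 27π.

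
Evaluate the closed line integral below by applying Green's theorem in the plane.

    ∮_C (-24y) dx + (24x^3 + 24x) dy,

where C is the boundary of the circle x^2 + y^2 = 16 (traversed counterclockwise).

Green's theorem converts the closed line integral into a double integral over the enclosed region D:

    ∮_C P dx + Q dy = ∬_D (∂Q/∂x - ∂P/∂y) dA.

Here P = -24y, Q = 24x^3 + 24x, so

    ∂Q/∂x = 72x^2 + 24,    ∂P/∂y = -24,
    ∂Q/∂x - ∂P/∂y = 72x^2 + 48.

D is the region x^2 + y^2 ≤ 16. Evaluating the double integral:

In polar coordinates (x = r cos θ, y = r sin θ, dA = r dr dθ) the integrand becomes 72r^2cos(θ)^2 + 48, so

    ∬_D (72x^2 + 48) dA = ∫_0^{2π} ∫_0^{4} (72r^2cos(θ)^2 + 48) · r dr dθ.

Inner (r from 0 to 4): 4608cos(θ)^2 + 384.
Outer (θ from 0 to 2π): 5376π.

Therefore ∮_C P dx + Q dy = 5376π.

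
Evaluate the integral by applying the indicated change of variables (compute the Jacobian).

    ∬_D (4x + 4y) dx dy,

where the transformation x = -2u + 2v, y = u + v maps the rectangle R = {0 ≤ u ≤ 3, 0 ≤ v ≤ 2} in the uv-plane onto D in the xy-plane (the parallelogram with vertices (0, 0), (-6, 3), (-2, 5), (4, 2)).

Compute the Jacobian determinant of (x, y) with respect to (u, v):

    ∂(x,y)/∂(u,v) = | -2  2 | = (-2)(1) - (2)(1) = -4.
                   | 1  1 |

Its absolute value is |J| = 4 (the area scaling factor).

Substituting x = -2u + 2v, y = u + v into the integrand,

    4x + 4y → -4u + 12v,

so the integral becomes

    ∬_R (-4u + 12v) · |J| du dv = ∫_0^3 ∫_0^2 (-16u + 48v) dv du.

Inner (v): 96 - 32u.
Outer (u): 144.

Therefore ∬_D (4x + 4y) dx dy = 144.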